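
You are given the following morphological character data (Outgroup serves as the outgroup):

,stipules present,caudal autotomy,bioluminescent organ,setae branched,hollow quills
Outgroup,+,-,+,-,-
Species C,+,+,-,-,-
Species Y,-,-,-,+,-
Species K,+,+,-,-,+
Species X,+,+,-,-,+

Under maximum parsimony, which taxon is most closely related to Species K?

Species X

Character polarity is set by the outgroup: the derived state is whichever differs from the outgroup's state, so for stipules present, bioluminescent organ the derived state is '-', and for the remaining characters it is '+'.
stipules present (derived state '-') is unique to Species Y (autapomorphy; uninformative for grouping).
caudal autotomy: derived state '+' in Species C, Species K, and Species X only — synapomorphy for {Species C, Species K, Species X}.
bioluminescent organ (derived state '-') is shared by all ingroup taxa — unites the whole ingroup.
setae branched: derived state '+' in Species Y only — an autapomorphy, so it tells us nothing about relationships among taxa.
hollow quills: derived state '+' in Species K and Species X only — synapomorphy for {Species K, Species X}.
Most parsimonious ingroup topology: ((Species C,(Species K,Species X)),Species Y).
Species K and Species X form a cherry on this tree, so they are sister taxa.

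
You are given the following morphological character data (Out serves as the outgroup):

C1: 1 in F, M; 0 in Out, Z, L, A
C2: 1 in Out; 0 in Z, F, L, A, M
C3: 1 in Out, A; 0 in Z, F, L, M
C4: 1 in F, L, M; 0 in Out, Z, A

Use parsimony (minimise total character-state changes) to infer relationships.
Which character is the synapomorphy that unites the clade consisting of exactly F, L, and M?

C4

Character polarity is set by the outgroup: the derived state is whichever differs from the outgroup's state, so for C2, C3 the derived state is '0', and for the remaining characters it is '1'.
Only F and M show the derived state '1' for C1, supporting them as a clade.
All ingroup taxa share the derived state '0' for C2; it defines the ingroup but does not resolve relationships within it.
Only F, L, M, and Z show the derived state '0' for C3, supporting them as a clade.
Only F, L, and M show the derived state '1' for C4, supporting them as a clade.
Most parsimonious ingroup topology: ((Z,((F,M),L)),A).
The clade {F, L, M} is supported by C4: its derived state '1' occurs in exactly those taxa and in no other taxon (including the outgroup).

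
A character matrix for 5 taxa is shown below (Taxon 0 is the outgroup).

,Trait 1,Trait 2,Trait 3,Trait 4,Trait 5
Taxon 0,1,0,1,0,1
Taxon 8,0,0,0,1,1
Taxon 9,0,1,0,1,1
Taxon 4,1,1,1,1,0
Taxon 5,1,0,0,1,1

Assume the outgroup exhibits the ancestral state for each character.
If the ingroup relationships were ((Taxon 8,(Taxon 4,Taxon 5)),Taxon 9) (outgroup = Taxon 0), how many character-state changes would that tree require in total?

Map each character onto ((Taxon 8,(Taxon 4,Taxon 5)),Taxon 9) (rooted by Taxon 0) and count the minimum state changes it requires (Fitch parsimony):
Trait 1: 2; Trait 2: 2; Trait 3: 2; Trait 4: 1; Trait 5: 1.
Total tree length = 8.

8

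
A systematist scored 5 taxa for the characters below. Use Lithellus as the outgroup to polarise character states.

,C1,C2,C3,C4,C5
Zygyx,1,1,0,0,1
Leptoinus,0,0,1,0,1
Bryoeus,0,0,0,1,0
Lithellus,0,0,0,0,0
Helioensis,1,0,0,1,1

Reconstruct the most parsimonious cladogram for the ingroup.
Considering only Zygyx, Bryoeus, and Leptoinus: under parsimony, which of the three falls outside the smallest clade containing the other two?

The outgroup has state '0' for every character, so '1' is the derived state throughout.
C1 (derived state '1') is shared by Helioensis and Zygyx — a synapomorphy uniting that clade.
C2 (derived state '1') is unique to Zygyx (autapomorphy; uninformative for grouping).
C3: derived state '1' in Leptoinus only — an autapomorphy, so it tells us nothing about relationships among taxa.
C4 (state '1') occurs in Bryoeus and Helioensis but conflicts with the nesting implied by the other characters — most parsimoniously interpreted as homoplasy.
Only Helioensis, Leptoinus, and Zygyx show the derived state '1' for C5, supporting them as a clade.
Most parsimonious ingroup topology: (((Zygyx,Helioensis),Leptoinus),Bryoeus).
Leptoinus and Zygyx share a more recent common ancestor with each other than either does with Bryoeus, so Bryoeus is the least closely related of the three.

Bryoeus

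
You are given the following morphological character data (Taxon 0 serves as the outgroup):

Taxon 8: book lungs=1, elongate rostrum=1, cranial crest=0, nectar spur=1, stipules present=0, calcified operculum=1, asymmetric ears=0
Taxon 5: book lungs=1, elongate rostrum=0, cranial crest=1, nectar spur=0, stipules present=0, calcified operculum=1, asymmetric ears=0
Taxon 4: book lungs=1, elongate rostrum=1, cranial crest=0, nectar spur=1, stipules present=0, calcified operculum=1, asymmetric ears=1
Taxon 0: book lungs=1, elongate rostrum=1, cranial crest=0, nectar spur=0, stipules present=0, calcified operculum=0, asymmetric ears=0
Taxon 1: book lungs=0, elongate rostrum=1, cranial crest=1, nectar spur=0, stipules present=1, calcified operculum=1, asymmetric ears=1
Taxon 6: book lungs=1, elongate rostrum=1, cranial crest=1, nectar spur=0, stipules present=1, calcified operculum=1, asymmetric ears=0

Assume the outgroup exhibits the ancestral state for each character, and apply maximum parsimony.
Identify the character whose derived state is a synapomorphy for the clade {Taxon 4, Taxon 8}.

Character polarity is set by the outgroup: the derived state is whichever differs from the outgroup's state, so for book lungs, elongate rostrum the derived state is '0', and for the remaining characters it is '1'.
book lungs: derived state '0' in Taxon 1 only — an autapomorphy, so it tells us nothing about relationships among taxa.
elongate rostrum (derived state '0') is unique to Taxon 5 (autapomorphy; uninformative for grouping).
Only Taxon 1, Taxon 5, and Taxon 6 show the derived state '1' for cranial crest, supporting them as a clade.
nectar spur: derived state '1' in Taxon 4 and Taxon 8 only — synapomorphy for {Taxon 4, Taxon 8}.
stipules present (derived state '1') is shared by Taxon 1 and Taxon 6 — a synapomorphy uniting that clade.
All ingroup taxa share the derived state '1' for calcified operculum; it defines the ingroup but does not resolve relationships within it.
asymmetric ears (state '1') occurs in Taxon 1 and Taxon 4 but conflicts with the nesting implied by the other characters — most parsimoniously interpreted as homoplasy.
Most parsimonious ingroup topology: ((Taxon 8,Taxon 4),((Taxon 1,Taxon 6),Taxon 5)).
The clade {Taxon 4, Taxon 8} is supported by nectar spur: its derived state '1' occurs in exactly those taxa and in no other taxon (including the outgroup).

nectar spur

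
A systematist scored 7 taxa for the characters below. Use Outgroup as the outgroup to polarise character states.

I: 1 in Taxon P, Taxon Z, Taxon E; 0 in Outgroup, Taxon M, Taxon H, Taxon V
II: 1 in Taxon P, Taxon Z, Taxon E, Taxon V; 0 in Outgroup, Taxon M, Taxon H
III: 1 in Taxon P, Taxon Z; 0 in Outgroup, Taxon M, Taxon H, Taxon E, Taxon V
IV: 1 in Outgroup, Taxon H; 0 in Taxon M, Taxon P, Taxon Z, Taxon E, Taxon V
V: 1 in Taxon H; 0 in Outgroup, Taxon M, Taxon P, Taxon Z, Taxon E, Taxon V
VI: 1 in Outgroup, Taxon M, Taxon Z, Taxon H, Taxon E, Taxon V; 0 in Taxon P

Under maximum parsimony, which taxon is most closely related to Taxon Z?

Taxon P

Character polarity is set by the outgroup: the derived state is whichever differs from the outgroup's state, so for IV, VI the derived state is '0', and for the remaining characters it is '1'.
Only Taxon E, Taxon P, and Taxon Z show the derived state '1' for I, supporting them as a clade.
II: derived state '1' in Taxon E, Taxon P, Taxon V, and Taxon Z only — synapomorphy for {Taxon E, Taxon P, Taxon V, Taxon Z}.
III: derived state '1' in Taxon P and Taxon Z only — synapomorphy for {Taxon P, Taxon Z}.
IV (derived state '0') is shared by Taxon E, Taxon M, Taxon P, Taxon V, and Taxon Z — a synapomorphy uniting that clade.
V (derived state '1') is unique to Taxon H (autapomorphy; uninformative for grouping).
VI: derived state '0' in Taxon P only — an autapomorphy, so it tells us nothing about relationships among taxa.
Most parsimonious ingroup topology: ((Taxon M,(((Taxon P,Taxon Z),Taxon E),Taxon V)),Taxon H).
Taxon Z and Taxon P form a cherry on this tree, so they are sister taxa.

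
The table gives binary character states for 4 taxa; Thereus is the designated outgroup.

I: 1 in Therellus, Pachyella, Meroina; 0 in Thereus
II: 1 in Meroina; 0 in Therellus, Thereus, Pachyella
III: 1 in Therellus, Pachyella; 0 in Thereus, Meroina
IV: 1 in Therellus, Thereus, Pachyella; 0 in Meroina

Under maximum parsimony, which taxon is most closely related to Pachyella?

Character polarity is set by the outgroup: the derived state is whichever differs from the outgroup's state, so for IV the derived state is '0', and for the remaining characters it is '1'.
I (derived state '1') is shared by all ingroup taxa — unites the whole ingroup.
II (derived state '1') is unique to Meroina (autapomorphy; uninformative for grouping).
III (derived state '1') is shared by Pachyella and Therellus — a synapomorphy uniting that clade.
IV (derived state '0') is unique to Meroina (autapomorphy; uninformative for grouping).
Most parsimonious ingroup topology: ((Therellus,Pachyella),Meroina).
Pachyella and Therellus form a cherry on this tree, so they are sister taxa.

Therellus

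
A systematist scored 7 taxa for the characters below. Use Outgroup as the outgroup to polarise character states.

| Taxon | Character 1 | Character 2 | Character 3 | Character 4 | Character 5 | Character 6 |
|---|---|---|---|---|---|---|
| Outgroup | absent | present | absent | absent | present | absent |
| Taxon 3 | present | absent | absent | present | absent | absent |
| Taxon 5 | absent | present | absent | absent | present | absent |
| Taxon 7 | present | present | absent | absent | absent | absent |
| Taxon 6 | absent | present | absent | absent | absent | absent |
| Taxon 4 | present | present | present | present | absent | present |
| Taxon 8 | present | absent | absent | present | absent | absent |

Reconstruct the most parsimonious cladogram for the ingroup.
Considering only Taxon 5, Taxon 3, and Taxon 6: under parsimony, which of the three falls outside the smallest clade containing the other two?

Taxon 5

Character polarity is set by the outgroup: the derived state is whichever differs from the outgroup's state, so for Character 2, Character 5 the derived state is 'absent', and for the remaining characters it is 'present'.
Character 1 (derived state 'present') is shared by Taxon 3, Taxon 4, Taxon 7, and Taxon 8 — a synapomorphy uniting that clade.
Only Taxon 3 and Taxon 8 show the derived state 'absent' for Character 2, supporting them as a clade.
Character 3: derived state 'present' in Taxon 4 only — an autapomorphy, so it tells us nothing about relationships among taxa.
Character 4 (derived state 'present') is shared by Taxon 3, Taxon 4, and Taxon 8 — a synapomorphy uniting that clade.
Character 5: derived state 'absent' in Taxon 3, Taxon 4, Taxon 6, Taxon 7, and Taxon 8 only — synapomorphy for {Taxon 3, Taxon 4, Taxon 6, Taxon 7, Taxon 8}.
Character 6: derived state 'present' in Taxon 4 only — an autapomorphy, so it tells us nothing about relationships among taxa.
Most parsimonious ingroup topology: (((((Taxon 3,Taxon 8),Taxon 4),Taxon 7),Taxon 6),Taxon 5).
Taxon 6 and Taxon 3 share a more recent common ancestor with each other than either does with Taxon 5, so Taxon 5 is the least closely related of the three.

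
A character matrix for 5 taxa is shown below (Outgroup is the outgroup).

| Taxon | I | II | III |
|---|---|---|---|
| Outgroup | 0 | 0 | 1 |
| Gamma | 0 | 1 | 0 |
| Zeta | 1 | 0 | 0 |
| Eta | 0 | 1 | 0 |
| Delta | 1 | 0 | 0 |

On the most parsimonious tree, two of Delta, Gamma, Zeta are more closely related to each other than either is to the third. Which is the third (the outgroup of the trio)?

Gamma

Character polarity is set by the outgroup: the derived state is whichever differs from the outgroup's state, so for III the derived state is '0', and for the remaining characters it is '1'.
Only Delta and Zeta show the derived state '1' for I, supporting them as a clade.
II: derived state '1' in Eta and Gamma only — synapomorphy for {Eta, Gamma}.
III (derived state '0') is shared by all ingroup taxa — unites the whole ingroup.
Most parsimonious ingroup topology: ((Gamma,Eta),(Zeta,Delta)).
Delta and Zeta share a more recent common ancestor with each other than either does with Gamma, so Gamma is the least closely related of the three.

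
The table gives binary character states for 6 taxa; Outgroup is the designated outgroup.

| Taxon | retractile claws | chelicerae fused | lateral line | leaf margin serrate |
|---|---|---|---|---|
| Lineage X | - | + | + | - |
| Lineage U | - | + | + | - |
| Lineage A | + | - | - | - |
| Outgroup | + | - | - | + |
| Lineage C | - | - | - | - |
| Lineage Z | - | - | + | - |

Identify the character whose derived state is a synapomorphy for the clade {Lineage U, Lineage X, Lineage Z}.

Character polarity is set by the outgroup: the derived state is whichever differs from the outgroup's state, so for retractile claws, leaf margin serrate the derived state is '-', and for the remaining characters it is '+'.
retractile claws: derived state '-' in Lineage C, Lineage U, Lineage X, and Lineage Z only — synapomorphy for {Lineage C, Lineage U, Lineage X, Lineage Z}.
chelicerae fused (derived state '+') is shared by Lineage U and Lineage X — a synapomorphy uniting that clade.
Only Lineage U, Lineage X, and Lineage Z show the derived state '+' for lateral line, supporting them as a clade.
leaf margin serrate (derived state '-') is shared by all ingroup taxa — unites the whole ingroup.
Most parsimonious ingroup topology: ((((Lineage U,Lineage X),Lineage Z),Lineage C),Lineage A).
The clade {Lineage U, Lineage X, Lineage Z} is supported by lateral line: its derived state '+' occurs in exactly those taxa and in no other taxon (including the outgroup).

lateral line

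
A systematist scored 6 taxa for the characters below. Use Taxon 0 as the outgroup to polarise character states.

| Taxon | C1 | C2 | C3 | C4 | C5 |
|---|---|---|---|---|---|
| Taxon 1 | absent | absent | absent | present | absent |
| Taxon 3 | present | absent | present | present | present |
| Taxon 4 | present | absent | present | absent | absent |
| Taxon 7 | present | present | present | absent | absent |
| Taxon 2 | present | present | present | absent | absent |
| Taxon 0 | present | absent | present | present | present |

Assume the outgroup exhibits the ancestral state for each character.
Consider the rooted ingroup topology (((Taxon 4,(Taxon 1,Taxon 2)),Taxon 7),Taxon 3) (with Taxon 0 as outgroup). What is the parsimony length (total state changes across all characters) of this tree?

Map each character onto (((Taxon 4,(Taxon 1,Taxon 2)),Taxon 7),Taxon 3) (rooted by Taxon 0) and count the minimum state changes it requires (Fitch parsimony):
C1: 1; C2: 2; C3: 1; C4: 2; C5: 1.
Total tree length = 7.

7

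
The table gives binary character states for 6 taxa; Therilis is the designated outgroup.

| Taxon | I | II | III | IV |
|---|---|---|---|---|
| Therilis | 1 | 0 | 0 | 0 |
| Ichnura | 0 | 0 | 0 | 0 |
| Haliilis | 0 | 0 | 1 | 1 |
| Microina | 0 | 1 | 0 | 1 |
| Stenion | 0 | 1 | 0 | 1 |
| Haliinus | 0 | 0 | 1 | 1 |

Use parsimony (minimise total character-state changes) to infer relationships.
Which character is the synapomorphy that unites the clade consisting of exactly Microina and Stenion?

Character polarity is set by the outgroup: the derived state is whichever differs from the outgroup's state, so for I the derived state is '0', and for the remaining characters it is '1'.
All ingroup taxa share the derived state '0' for I; it defines the ingroup but does not resolve relationships within it.
Only Microina and Stenion show the derived state '1' for II, supporting them as a clade.
Only Haliilis and Haliinus show the derived state '1' for III, supporting them as a clade.
IV (derived state '1') is shared by Haliilis, Haliinus, Microina, and Stenion — a synapomorphy uniting that clade.
Most parsimonious ingroup topology: (Ichnura,((Haliilis,Haliinus),(Microina,Stenion))).
The clade {Microina, Stenion} is supported by II: its derived state '1' occurs in exactly those taxa and in no other taxon (including the outgroup).

II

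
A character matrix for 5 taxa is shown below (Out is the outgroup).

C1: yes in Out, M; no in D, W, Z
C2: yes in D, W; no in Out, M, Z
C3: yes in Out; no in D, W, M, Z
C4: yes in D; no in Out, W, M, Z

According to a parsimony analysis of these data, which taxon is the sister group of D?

Character polarity is set by the outgroup: the derived state is whichever differs from the outgroup's state, so for C1, C3 the derived state is 'no', and for the remaining characters it is 'yes'.
Only D, W, and Z show the derived state 'no' for C1, supporting them as a clade.
C2 (derived state 'yes') is shared by D and W — a synapomorphy uniting that clade.
C3 (derived state 'no') is shared by all ingroup taxa — unites the whole ingroup.
C4: derived state 'yes' in D only — an autapomorphy, so it tells us nothing about relationships among taxa.
Most parsimonious ingroup topology: (((D,W),Z),M).
D and W form a cherry on this tree, so they are sister taxa.

W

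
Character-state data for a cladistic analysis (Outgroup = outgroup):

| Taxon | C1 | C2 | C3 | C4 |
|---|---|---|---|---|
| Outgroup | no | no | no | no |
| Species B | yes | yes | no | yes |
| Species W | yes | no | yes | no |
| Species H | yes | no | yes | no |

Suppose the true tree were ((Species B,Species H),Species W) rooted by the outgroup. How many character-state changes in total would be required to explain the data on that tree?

Map each character onto ((Species B,Species H),Species W) (rooted by Outgroup) and count the minimum state changes it requires (Fitch parsimony):
C1: 1; C2: 1; C3: 2; C4: 1.
Total tree length = 5.

5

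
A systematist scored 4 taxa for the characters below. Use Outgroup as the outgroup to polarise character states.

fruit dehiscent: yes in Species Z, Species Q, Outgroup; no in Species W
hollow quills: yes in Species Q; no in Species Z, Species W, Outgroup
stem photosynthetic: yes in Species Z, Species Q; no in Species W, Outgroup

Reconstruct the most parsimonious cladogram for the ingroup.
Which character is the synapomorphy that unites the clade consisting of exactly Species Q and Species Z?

Character polarity is set by the outgroup: the derived state is whichever differs from the outgroup's state, so for fruit dehiscent the derived state is 'no', and for the remaining characters it is 'yes'.
fruit dehiscent (derived state 'no') is unique to Species W (autapomorphy; uninformative for grouping).
hollow quills (derived state 'yes') is unique to Species Q (autapomorphy; uninformative for grouping).
stem photosynthetic (derived state 'yes') is shared by Species Q and Species Z — a synapomorphy uniting that clade.
Most parsimonious ingroup topology: (Species W,(Species Z,Species Q)).
The clade {Species Q, Species Z} is supported by stem photosynthetic: its derived state 'yes' occurs in exactly those taxa and in no other taxon (including the outgroup).

stem photosynthetic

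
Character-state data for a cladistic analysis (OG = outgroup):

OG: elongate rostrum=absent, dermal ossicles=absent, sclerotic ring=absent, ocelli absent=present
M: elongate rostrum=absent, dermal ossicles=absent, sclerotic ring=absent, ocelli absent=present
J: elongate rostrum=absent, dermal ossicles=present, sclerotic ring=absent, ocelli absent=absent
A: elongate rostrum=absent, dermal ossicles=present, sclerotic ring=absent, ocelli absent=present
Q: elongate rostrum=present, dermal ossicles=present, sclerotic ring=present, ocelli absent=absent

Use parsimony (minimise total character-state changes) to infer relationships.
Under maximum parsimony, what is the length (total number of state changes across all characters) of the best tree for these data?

Character polarity is set by the outgroup: the derived state is whichever differs from the outgroup's state, so for ocelli absent the derived state is 'absent', and for the remaining characters it is 'present'.
elongate rostrum: derived state 'present' in Q only — an autapomorphy, so it tells us nothing about relationships among taxa.
dermal ossicles: derived state 'present' in A, J, and Q only — synapomorphy for {A, J, Q}.
sclerotic ring (derived state 'present') is unique to Q (autapomorphy; uninformative for grouping).
Only J and Q show the derived state 'absent' for ocelli absent, supporting them as a clade.
Most parsimonious ingroup topology: (M,((J,Q),A)).
Changes per character on this tree: elongate rostrum: 1; dermal ossicles: 1; sclerotic ring: 1; ocelli absent: 1.
Total = 4.

4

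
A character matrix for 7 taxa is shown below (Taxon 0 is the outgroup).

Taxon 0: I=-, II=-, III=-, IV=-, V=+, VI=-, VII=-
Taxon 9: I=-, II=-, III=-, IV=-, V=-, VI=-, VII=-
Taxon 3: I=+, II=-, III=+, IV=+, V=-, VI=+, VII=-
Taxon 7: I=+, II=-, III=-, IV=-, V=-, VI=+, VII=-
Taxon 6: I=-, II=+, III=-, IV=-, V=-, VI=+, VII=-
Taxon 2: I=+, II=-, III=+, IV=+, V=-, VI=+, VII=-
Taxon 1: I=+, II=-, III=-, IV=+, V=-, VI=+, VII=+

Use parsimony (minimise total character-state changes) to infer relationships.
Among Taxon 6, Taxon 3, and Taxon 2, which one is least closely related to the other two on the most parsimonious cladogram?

Character polarity is set by the outgroup: the derived state is whichever differs from the outgroup's state, so for V the derived state is '-', and for the remaining characters it is '+'.
Only Taxon 1, Taxon 2, Taxon 3, and Taxon 7 show the derived state '+' for I, supporting them as a clade.
II (derived state '+') is unique to Taxon 6 (autapomorphy; uninformative for grouping).
III (derived state '+') is shared by Taxon 2 and Taxon 3 — a synapomorphy uniting that clade.
IV (derived state '+') is shared by Taxon 1, Taxon 2, and Taxon 3 — a synapomorphy uniting that clade.
All ingroup taxa share the derived state '-' for V; it defines the ingroup but does not resolve relationships within it.
VI (derived state '+') is shared by Taxon 1, Taxon 2, Taxon 3, Taxon 6, and Taxon 7 — a synapomorphy uniting that clade.
VII: derived state '+' in Taxon 1 only — an autapomorphy, so it tells us nothing about relationships among taxa.
Most parsimonious ingroup topology: (Taxon 9,((((Taxon 3,Taxon 2),Taxon 1),Taxon 7),Taxon 6)).
Taxon 3 and Taxon 2 share a more recent common ancestor with each other than either does with Taxon 6, so Taxon 6 is the least closely related of the three.

Taxon 6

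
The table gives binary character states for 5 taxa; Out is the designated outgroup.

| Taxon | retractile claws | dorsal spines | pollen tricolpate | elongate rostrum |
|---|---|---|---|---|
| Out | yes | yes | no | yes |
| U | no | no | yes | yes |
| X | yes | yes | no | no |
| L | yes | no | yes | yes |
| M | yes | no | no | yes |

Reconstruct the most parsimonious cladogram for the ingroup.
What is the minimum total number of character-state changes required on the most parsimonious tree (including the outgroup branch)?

4

Character polarity is set by the outgroup: the derived state is whichever differs from the outgroup's state, so for retractile claws, dorsal spines, elongate rostrum the derived state is 'no', and for the remaining characters it is 'yes'.
retractile claws (derived state 'no') is unique to U (autapomorphy; uninformative for grouping).
dorsal spines (derived state 'no') is shared by L, M, and U — a synapomorphy uniting that clade.
pollen tricolpate: derived state 'yes' in L and U only — synapomorphy for {L, U}.
elongate rostrum (derived state 'no') is unique to X (autapomorphy; uninformative for grouping).
Most parsimonious ingroup topology: (((U,L),M),X).
Changes per character on this tree: retractile claws: 1; dorsal spines: 1; pollen tricolpate: 1; elongate rostrum: 1.
Total = 4.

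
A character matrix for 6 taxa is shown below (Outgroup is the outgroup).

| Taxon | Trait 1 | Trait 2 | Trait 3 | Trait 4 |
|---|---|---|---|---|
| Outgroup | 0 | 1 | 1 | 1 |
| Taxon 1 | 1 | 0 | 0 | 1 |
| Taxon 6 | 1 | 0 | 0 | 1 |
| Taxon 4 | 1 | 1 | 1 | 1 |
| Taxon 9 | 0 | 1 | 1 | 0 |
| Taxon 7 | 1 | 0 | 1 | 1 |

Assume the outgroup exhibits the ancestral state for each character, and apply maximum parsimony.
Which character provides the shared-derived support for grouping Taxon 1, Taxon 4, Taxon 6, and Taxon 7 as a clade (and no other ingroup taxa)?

Trait 1

Character polarity is set by the outgroup: the derived state is whichever differs from the outgroup's state, so for Trait 2, Trait 3, Trait 4 the derived state is '0', and for the remaining characters it is '1'.
Trait 1: derived state '1' in Taxon 1, Taxon 4, Taxon 6, and Taxon 7 only — synapomorphy for {Taxon 1, Taxon 4, Taxon 6, Taxon 7}.
Trait 2: derived state '0' in Taxon 1, Taxon 6, and Taxon 7 only — synapomorphy for {Taxon 1, Taxon 6, Taxon 7}.
Trait 3: derived state '0' in Taxon 1 and Taxon 6 only — synapomorphy for {Taxon 1, Taxon 6}.
Trait 4 (derived state '0') is unique to Taxon 9 (autapomorphy; uninformative for grouping).
Most parsimonious ingroup topology: ((((Taxon 1,Taxon 6),Taxon 7),Taxon 4),Taxon 9).
The clade {Taxon 1, Taxon 4, Taxon 6, Taxon 7} is supported by Trait 1: its derived state '1' occurs in exactly those taxa and in no other taxon (including the outgroup).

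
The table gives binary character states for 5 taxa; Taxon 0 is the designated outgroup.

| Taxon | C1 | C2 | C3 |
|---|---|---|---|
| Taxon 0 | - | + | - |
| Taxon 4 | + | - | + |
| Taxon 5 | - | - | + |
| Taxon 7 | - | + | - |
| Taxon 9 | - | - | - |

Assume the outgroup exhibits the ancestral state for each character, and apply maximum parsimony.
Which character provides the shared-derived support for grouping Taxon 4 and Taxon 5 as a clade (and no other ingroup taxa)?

C3

Character polarity is set by the outgroup: the derived state is whichever differs from the outgroup's state, so for C2 the derived state is '-', and for the remaining characters it is '+'.
C1 (derived state '+') is unique to Taxon 4 (autapomorphy; uninformative for grouping).
C2: derived state '-' in Taxon 4, Taxon 5, and Taxon 9 only — synapomorphy for {Taxon 4, Taxon 5, Taxon 9}.
C3 (derived state '+') is shared by Taxon 4 and Taxon 5 — a synapomorphy uniting that clade.
Most parsimonious ingroup topology: (((Taxon 4,Taxon 5),Taxon 9),Taxon 7).
The clade {Taxon 4, Taxon 5} is supported by C3: its derived state '+' occurs in exactly those taxa and in no other taxon (including the outgroup).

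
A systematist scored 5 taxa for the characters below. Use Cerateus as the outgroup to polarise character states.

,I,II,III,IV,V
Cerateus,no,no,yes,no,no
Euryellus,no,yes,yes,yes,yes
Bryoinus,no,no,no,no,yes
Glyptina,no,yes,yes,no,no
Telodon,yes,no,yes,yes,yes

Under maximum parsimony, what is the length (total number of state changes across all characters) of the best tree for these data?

6

Character polarity is set by the outgroup: the derived state is whichever differs from the outgroup's state, so for III the derived state is 'no', and for the remaining characters it is 'yes'.
I (derived state 'yes') is unique to Telodon (autapomorphy; uninformative for grouping).
II (state 'yes') occurs in Euryellus and Glyptina but conflicts with the nesting implied by the other characters — most parsimoniously interpreted as homoplasy.
III (derived state 'no') is unique to Bryoinus (autapomorphy; uninformative for grouping).
IV: derived state 'yes' in Euryellus and Telodon only — synapomorphy for {Euryellus, Telodon}.
Only Bryoinus, Euryellus, and Telodon show the derived state 'yes' for V, supporting them as a clade.
Most parsimonious ingroup topology: (((Euryellus,Telodon),Bryoinus),Glyptina).
Changes per character on this tree: I: 1; II: 2; III: 1; IV: 1; V: 1.
Total = 6.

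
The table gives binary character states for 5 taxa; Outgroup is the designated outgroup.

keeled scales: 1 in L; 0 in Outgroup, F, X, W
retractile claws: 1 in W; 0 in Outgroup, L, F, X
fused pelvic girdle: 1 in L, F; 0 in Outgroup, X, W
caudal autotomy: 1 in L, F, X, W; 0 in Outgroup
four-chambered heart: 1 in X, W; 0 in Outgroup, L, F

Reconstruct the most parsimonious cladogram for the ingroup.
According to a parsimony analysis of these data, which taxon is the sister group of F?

L

The outgroup has state '0' for every character, so '1' is the derived state throughout.
keeled scales: derived state '1' in L only — an autapomorphy, so it tells us nothing about relationships among taxa.
retractile claws (derived state '1') is unique to W (autapomorphy; uninformative for grouping).
fused pelvic girdle (derived state '1') is shared by F and L — a synapomorphy uniting that clade.
All ingroup taxa share the derived state '1' for caudal autotomy; it defines the ingroup but does not resolve relationships within it.
Only W and X show the derived state '1' for four-chambered heart, supporting them as a clade.
Most parsimonious ingroup topology: ((L,F),(X,W)).
F and L form a cherry on this tree, so they are sister taxa.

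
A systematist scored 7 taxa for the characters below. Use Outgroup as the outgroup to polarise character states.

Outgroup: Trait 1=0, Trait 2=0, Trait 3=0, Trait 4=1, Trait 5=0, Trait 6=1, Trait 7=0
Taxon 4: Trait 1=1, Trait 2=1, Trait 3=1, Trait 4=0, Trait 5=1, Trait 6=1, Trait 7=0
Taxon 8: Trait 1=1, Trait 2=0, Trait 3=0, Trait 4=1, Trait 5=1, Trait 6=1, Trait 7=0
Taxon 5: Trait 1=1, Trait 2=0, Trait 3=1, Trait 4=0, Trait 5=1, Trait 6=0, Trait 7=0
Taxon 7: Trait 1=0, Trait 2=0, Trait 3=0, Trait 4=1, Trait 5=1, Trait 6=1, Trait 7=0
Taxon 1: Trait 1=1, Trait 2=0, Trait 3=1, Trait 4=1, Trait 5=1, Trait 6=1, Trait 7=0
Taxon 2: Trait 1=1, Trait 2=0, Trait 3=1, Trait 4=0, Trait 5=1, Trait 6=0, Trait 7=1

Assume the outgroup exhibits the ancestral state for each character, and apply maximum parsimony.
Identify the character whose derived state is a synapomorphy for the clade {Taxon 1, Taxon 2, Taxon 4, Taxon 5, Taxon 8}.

Trait 1

Character polarity is set by the outgroup: the derived state is whichever differs from the outgroup's state, so for Trait 4, Trait 6 the derived state is '0', and for the remaining characters it is '1'.
Trait 1 (derived state '1') is shared by Taxon 1, Taxon 2, Taxon 4, Taxon 5, and Taxon 8 — a synapomorphy uniting that clade.
Trait 2: derived state '1' in Taxon 4 only — an autapomorphy, so it tells us nothing about relationships among taxa.
Trait 3 (derived state '1') is shared by Taxon 1, Taxon 2, Taxon 4, and Taxon 5 — a synapomorphy uniting that clade.
Trait 4: derived state '0' in Taxon 2, Taxon 4, and Taxon 5 only — synapomorphy for {Taxon 2, Taxon 4, Taxon 5}.
All ingroup taxa share the derived state '1' for Trait 5; it defines the ingroup but does not resolve relationships within it.
Trait 6 (derived state '0') is shared by Taxon 2 and Taxon 5 — a synapomorphy uniting that clade.
Trait 7: derived state '1' in Taxon 2 only — an autapomorphy, so it tells us nothing about relationships among taxa.
Most parsimonious ingroup topology: ((((Taxon 4,(Taxon 5,Taxon 2)),Taxon 1),Taxon 8),Taxon 7).
The clade {Taxon 1, Taxon 2, Taxon 4, Taxon 5, Taxon 8} is supported by Trait 1: its derived state '1' occurs in exactly those taxa and in no other taxon (including the outgroup).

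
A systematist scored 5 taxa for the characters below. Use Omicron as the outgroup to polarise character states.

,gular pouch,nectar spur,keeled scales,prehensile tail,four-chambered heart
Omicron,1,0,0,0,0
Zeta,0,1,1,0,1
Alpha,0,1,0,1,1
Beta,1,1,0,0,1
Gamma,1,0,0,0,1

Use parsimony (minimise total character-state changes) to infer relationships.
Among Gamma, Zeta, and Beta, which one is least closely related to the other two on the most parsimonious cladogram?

Gamma

Character polarity is set by the outgroup: the derived state is whichever differs from the outgroup's state, so for gular pouch the derived state is '0', and for the remaining characters it is '1'.
gular pouch (derived state '0') is shared by Alpha and Zeta — a synapomorphy uniting that clade.
nectar spur: derived state '1' in Alpha, Beta, and Zeta only — synapomorphy for {Alpha, Beta, Zeta}.
keeled scales: derived state '1' in Zeta only — an autapomorphy, so it tells us nothing about relationships among taxa.
prehensile tail: derived state '1' in Alpha only — an autapomorphy, so it tells us nothing about relationships among taxa.
All ingroup taxa share the derived state '1' for four-chambered heart; it defines the ingroup but does not resolve relationships within it.
Most parsimonious ingroup topology: (((Zeta,Alpha),Beta),Gamma).
Beta and Zeta share a more recent common ancestor with each other than either does with Gamma, so Gamma is the least closely related of the three.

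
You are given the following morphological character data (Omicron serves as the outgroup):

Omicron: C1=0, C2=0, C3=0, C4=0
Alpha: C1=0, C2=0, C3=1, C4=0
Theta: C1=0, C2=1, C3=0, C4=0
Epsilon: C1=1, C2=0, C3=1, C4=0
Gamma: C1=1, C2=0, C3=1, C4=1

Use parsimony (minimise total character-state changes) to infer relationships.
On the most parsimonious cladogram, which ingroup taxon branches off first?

Theta

The outgroup has state '0' for every character, so '1' is the derived state throughout.
Only Epsilon and Gamma show the derived state '1' for C1, supporting them as a clade.
C2: derived state '1' in Theta only — an autapomorphy, so it tells us nothing about relationships among taxa.
C3 (derived state '1') is shared by Alpha, Epsilon, and Gamma — a synapomorphy uniting that clade.
C4 (derived state '1') is unique to Gamma (autapomorphy; uninformative for grouping).
Most parsimonious ingroup topology: ((Alpha,(Epsilon,Gamma)),Theta).
Theta is sister to the clade containing all other ingroup taxa, so it is the earliest-diverging (most basal) ingroup lineage.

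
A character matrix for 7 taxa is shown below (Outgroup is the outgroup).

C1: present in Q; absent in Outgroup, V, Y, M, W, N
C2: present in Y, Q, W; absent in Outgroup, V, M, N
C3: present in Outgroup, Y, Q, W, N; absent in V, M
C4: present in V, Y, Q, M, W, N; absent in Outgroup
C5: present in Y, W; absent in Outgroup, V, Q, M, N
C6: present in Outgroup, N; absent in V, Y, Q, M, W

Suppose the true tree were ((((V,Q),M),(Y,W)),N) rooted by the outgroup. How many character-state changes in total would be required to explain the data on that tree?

Map each character onto ((((V,Q),M),(Y,W)),N) (rooted by Outgroup) and count the minimum state changes it requires (Fitch parsimony):
C1: 1; C2: 2; C3: 2; C4: 1; C5: 1; C6: 1.
Total tree length = 8.

8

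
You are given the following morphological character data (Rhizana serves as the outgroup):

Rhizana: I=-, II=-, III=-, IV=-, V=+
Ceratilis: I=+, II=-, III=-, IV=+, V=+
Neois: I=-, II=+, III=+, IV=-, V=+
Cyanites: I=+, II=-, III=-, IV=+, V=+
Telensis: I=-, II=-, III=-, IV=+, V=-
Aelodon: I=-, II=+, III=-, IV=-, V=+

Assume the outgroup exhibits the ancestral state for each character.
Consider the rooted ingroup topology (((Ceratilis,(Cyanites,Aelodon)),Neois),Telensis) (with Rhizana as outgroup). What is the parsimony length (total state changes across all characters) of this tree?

9

Map each character onto (((Ceratilis,(Cyanites,Aelodon)),Neois),Telensis) (rooted by Rhizana) and count the minimum state changes it requires (Fitch parsimony):
I: 2; II: 2; III: 1; IV: 3; V: 1.
Total tree length = 9.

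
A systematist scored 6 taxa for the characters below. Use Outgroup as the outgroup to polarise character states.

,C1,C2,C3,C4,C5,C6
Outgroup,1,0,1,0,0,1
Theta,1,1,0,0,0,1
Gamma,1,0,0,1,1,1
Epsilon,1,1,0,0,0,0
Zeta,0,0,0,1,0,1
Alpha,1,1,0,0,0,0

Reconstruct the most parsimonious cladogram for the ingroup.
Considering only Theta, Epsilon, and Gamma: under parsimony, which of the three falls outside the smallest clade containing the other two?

Gamma

Character polarity is set by the outgroup: the derived state is whichever differs from the outgroup's state, so for C1, C3, C6 the derived state is '0', and for the remaining characters it is '1'.
C1 (derived state '0') is unique to Zeta (autapomorphy; uninformative for grouping).
Only Alpha, Epsilon, and Theta show the derived state '1' for C2, supporting them as a clade.
C3 (derived state '0') is shared by all ingroup taxa — unites the whole ingroup.
C4: derived state '1' in Gamma and Zeta only — synapomorphy for {Gamma, Zeta}.
C5: derived state '1' in Gamma only — an autapomorphy, so it tells us nothing about relationships among taxa.
C6 (derived state '0') is shared by Alpha and Epsilon — a synapomorphy uniting that clade.
Most parsimonious ingroup topology: ((Theta,(Epsilon,Alpha)),(Gamma,Zeta)).
Epsilon and Theta share a more recent common ancestor with each other than either does with Gamma, so Gamma is the least closely related of the three.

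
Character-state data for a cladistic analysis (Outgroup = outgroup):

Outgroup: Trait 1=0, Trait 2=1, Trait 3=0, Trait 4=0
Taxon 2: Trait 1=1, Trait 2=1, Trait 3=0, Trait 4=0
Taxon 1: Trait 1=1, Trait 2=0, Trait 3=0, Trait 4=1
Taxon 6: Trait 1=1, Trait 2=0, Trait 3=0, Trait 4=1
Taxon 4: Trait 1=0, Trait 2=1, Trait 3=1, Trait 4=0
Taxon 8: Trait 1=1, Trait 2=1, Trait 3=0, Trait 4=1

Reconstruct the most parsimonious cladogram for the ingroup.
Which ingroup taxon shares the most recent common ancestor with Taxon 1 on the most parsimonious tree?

Character polarity is set by the outgroup: the derived state is whichever differs from the outgroup's state, so for Trait 2 the derived state is '0', and for the remaining characters it is '1'.
Only Taxon 1, Taxon 2, Taxon 6, and Taxon 8 show the derived state '1' for Trait 1, supporting them as a clade.
Only Taxon 1 and Taxon 6 show the derived state '0' for Trait 2, supporting them as a clade.
Trait 3 (derived state '1') is unique to Taxon 4 (autapomorphy; uninformative for grouping).
Trait 4: derived state '1' in Taxon 1, Taxon 6, and Taxon 8 only — synapomorphy for {Taxon 1, Taxon 6, Taxon 8}.
Most parsimonious ingroup topology: ((Taxon 2,((Taxon 1,Taxon 6),Taxon 8)),Taxon 4).
Taxon 1 and Taxon 6 form a cherry on this tree, so they are sister taxa.

Taxon 6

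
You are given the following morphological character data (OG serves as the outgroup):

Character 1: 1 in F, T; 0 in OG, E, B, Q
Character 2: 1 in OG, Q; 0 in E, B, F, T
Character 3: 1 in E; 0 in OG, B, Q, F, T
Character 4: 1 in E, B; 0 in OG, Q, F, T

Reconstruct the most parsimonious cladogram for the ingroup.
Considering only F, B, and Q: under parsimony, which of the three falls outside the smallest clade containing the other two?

Q

Character polarity is set by the outgroup: the derived state is whichever differs from the outgroup's state, so for Character 2 the derived state is '0', and for the remaining characters it is '1'.
Character 1 (derived state '1') is shared by F and T — a synapomorphy uniting that clade.
Character 2 (derived state '0') is shared by B, E, F, and T — a synapomorphy uniting that clade.
Character 3 (derived state '1') is unique to E (autapomorphy; uninformative for grouping).
Only B and E show the derived state '1' for Character 4, supporting them as a clade.
Most parsimonious ingroup topology: (((E,B),(F,T)),Q).
B and F share a more recent common ancestor with each other than either does with Q, so Q is the least closely related of the three.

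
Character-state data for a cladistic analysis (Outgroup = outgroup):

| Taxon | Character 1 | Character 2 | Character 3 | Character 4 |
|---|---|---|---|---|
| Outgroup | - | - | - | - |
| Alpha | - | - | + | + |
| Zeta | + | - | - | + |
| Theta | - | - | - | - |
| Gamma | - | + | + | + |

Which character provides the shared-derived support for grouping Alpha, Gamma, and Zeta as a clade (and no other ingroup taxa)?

Character 4

The outgroup has state '-' for every character, so '+' is the derived state throughout.
Character 1: derived state '+' in Zeta only — an autapomorphy, so it tells us nothing about relationships among taxa.
Character 2 (derived state '+') is unique to Gamma (autapomorphy; uninformative for grouping).
Character 3: derived state '+' in Alpha and Gamma only — synapomorphy for {Alpha, Gamma}.
Character 4 (derived state '+') is shared by Alpha, Gamma, and Zeta — a synapomorphy uniting that clade.
Most parsimonious ingroup topology: (((Alpha,Gamma),Zeta),Theta).
The clade {Alpha, Gamma, Zeta} is supported by Character 4: its derived state '+' occurs in exactly those taxa and in no other taxon (including the outgroup).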